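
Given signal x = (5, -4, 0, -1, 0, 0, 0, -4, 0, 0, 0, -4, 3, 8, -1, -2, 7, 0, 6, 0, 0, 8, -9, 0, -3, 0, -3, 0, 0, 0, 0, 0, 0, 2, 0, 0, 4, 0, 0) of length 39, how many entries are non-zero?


Non-zero positions: [0, 1, 3, 7, 11, 12, 13, 14, 15, 16, 18, 21, 22, 24, 26, 33, 36].
Sparsity = 17.

17


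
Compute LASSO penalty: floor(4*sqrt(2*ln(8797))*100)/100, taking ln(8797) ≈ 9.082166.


ln(8797) ≈ 9.082166.
2*ln(n) ≈ 18.164332.
sqrt(2*ln(n)) ≈ sqrt(18.164332) ≈ 4.261963.
lambda ≈ 4*4.261963 = 17.047852.
floor(lambda*100)/100 = 17.04.

17.04


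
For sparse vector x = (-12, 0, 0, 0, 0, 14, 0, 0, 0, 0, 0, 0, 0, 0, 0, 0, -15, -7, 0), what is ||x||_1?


Non-zero entries: [(0, -12), (5, 14), (16, -15), (17, -7)]
Absolute values: [12, 14, 15, 7]
||x||_1 = sum = 48.

48


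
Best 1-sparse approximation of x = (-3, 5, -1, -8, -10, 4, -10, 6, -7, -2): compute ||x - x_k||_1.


Sorted |x_i| descending: [10, 10, 8, 7, 6, 5, 4, 3, 2, 1]
Keep top 1: [10]
Tail entries: [10, 8, 7, 6, 5, 4, 3, 2, 1]
L1 error = sum of tail = 46.

46


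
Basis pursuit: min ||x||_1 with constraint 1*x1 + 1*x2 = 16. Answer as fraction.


Axis intercepts:
  x1 = 16, x2 = 0: L1 = 16
  x1 = 0, x2 = 16: L1 = 16
x* = (16, 0)
||x*||_1 = 16.

16


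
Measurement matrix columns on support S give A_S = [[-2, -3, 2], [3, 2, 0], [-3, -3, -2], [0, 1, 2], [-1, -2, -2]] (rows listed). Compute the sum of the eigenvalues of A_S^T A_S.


Sum of eigenvalues of A_S^T A_S = trace(A_S^T A_S) = sum of squared column norms of A_S.
A_S^T A_S diagonal: [23, 27, 16].
trace = 23 + 27 + 16 = 66.

66


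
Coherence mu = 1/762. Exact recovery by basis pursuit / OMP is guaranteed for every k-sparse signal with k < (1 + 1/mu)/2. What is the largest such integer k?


1/mu = 762.
1 + 1/mu = 763.
(1 + 1/mu)/2 = 381.5 is not an integer, so k_max = floor(381.5) = 381.

381


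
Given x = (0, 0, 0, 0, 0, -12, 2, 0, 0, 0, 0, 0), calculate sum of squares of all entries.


Non-zero entries: [(5, -12), (6, 2)]
Squares: [144, 4]
||x||_2^2 = sum = 148.

148


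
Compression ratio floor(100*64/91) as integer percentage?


100*m/n = 100*64/91 ≈ 70.3297.
floor = 70.

70


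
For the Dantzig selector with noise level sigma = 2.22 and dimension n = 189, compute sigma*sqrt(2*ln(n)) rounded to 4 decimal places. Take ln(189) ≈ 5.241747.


ln(189) ≈ 5.241747.
2*ln(n) ≈ 10.483494.
sqrt(2*ln(n)) ≈ sqrt(10.483494) ≈ 3.237822.
threshold ≈ 2.22*3.237822 = 7.18796484 ≈ 7.1880.

7.1880


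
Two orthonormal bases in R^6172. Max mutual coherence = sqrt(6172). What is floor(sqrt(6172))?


78^2 = 6084 <= 6172 < 6241 = 79^2, so 78 <= sqrt(6172) < 79.
floor(sqrt(6172)) = 78.

78


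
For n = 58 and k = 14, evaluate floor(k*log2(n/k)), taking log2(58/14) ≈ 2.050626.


log2(n/k) = log2(58/14) ≈ 2.050626.
k*log2(n/k) ≈ 14*2.050626 = 28.708764.
floor(28.708764) = 28.

28


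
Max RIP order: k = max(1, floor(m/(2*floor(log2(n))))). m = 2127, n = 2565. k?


floor(log2(2565)) = 11.
2*11 = 22.
m/(2*floor(log2(n))) = 2127/22 ≈ 96.6818.
floor = 96.
k = max(1, 96) = 96.

96


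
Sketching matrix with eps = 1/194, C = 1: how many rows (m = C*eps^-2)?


1/eps = 194.
(1/eps)^2 = 37636.
m = 1*37636 = 37636.

37636


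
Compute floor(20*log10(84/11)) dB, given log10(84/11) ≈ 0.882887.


||x||/||e|| = 84/11.
log10(84/11) ≈ 0.882887.
20*log10(||x||/||e||) ≈ 20*0.882887 = 17.65774.
floor(17.65774) = 17.

17


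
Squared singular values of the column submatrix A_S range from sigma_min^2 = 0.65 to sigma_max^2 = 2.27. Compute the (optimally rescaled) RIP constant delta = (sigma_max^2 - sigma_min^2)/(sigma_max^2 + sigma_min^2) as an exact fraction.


lambda_max - lambda_min = 2.27 - 0.65 = 1.62.
lambda_max + lambda_min = 2.27 + 0.65 = 2.92.
delta = 1.62/2.92 = 162/292 = 81/146.

81/146


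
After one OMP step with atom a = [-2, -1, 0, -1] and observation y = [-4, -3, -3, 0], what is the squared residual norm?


a^T a = 6.
a^T y = 11.
coeff = 11/6 = 11/6.
||r||^2 = 83/6.

83/6


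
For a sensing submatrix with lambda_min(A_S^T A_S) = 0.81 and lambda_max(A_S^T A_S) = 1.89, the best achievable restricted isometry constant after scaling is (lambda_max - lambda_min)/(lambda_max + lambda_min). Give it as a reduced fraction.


lambda_max - lambda_min = 1.89 - 0.81 = 1.08.
lambda_max + lambda_min = 1.89 + 0.81 = 2.70.
delta = 1.08/2.70 = 108/270 = 2/5.

2/5


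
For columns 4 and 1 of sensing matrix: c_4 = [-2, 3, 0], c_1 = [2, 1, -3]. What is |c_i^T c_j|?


Inner product: -2*2 + 3*1 + 0*-3
Products: [-4, 3, 0]
Sum = -1.
|dot| = 1.

1


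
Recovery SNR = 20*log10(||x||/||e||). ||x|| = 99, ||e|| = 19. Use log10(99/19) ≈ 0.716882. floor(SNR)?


||x||/||e|| = 99/19.
log10(99/19) ≈ 0.716882.
20*log10(||x||/||e||) ≈ 20*0.716882 = 14.33764.
floor(14.33764) = 14.

14


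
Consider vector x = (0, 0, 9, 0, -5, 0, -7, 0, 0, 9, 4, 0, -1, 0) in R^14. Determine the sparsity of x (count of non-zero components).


Non-zero positions: [2, 4, 6, 9, 10, 12].
Sparsity = 6.

6


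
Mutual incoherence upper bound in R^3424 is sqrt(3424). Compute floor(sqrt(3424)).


58^2 = 3364 <= 3424 < 3481 = 59^2, so 58 <= sqrt(3424) < 59.
floor(sqrt(3424)) = 58.

58


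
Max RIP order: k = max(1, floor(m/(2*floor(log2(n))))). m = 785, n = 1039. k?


floor(log2(1039)) = 10.
2*10 = 20.
m/(2*floor(log2(n))) = 785/20 ≈ 39.25.
floor = 39.
k = max(1, 39) = 39.

39


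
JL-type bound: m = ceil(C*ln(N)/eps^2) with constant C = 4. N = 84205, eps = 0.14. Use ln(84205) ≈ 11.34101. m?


ln(84205) ≈ 11.34101.
eps^2 = 0.14^2 = 0.0196.
C*ln(N)/eps^2 ≈ 4*11.34101/0.0196 ≈ 2314.4918.
m = ceil(2314.4918) = 2315.

2315


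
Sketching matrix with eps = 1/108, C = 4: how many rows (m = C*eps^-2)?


1/eps = 108.
(1/eps)^2 = 11664.
m = 4*11664 = 46656.

46656


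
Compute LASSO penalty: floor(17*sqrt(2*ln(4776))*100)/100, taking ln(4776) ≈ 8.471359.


ln(4776) ≈ 8.471359.
2*ln(n) ≈ 16.942718.
sqrt(2*ln(n)) ≈ sqrt(16.942718) ≈ 4.116153.
lambda ≈ 17*4.116153 = 69.974601.
floor(lambda*100)/100 = 69.97.

69.97


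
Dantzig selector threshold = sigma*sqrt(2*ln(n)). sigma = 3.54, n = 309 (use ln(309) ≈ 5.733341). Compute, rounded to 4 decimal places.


ln(309) ≈ 5.733341.
2*ln(n) ≈ 11.466682.
sqrt(2*ln(n)) ≈ sqrt(11.466682) ≈ 3.386249.
threshold ≈ 3.54*3.386249 = 11.98732146 ≈ 11.9873.

11.9873


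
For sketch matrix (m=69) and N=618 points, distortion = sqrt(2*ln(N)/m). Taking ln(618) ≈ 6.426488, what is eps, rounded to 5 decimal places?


ln(618) ≈ 6.426488.
2*ln(N)/m ≈ 2*6.426488/69 ≈ 0.18627501.
eps = sqrt(0.18627501) ≈ 0.4315959 ≈ 0.43160.

0.43160


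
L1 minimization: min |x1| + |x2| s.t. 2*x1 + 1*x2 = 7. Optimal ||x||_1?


Axis intercepts:
  x1 = 7/2, x2 = 0: L1 = 7/2
  x1 = 0, x2 = 7: L1 = 7
x* = (7/2, 0)
||x*||_1 = 7/2.

7/2


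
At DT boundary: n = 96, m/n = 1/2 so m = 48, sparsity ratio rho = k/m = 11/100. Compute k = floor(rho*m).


m = 1/2*96 = 48.
rho = 11/100.
rho*m = 11/100*48 = 5.28.
k = floor(5.28) = 5.

5


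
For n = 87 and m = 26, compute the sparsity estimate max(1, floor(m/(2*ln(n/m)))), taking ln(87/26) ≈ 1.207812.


n/m = 87/26.
ln(n/m) ≈ 1.207812.
2*ln(n/m) ≈ 2.415624.
m/(2*ln(n/m)) ≈ 26/2.415624 ≈ 10.7633.
floor = 10.
k_max = max(1, 10) = 10.

10


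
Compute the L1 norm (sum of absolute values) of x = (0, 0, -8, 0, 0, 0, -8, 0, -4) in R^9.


Non-zero entries: [(2, -8), (6, -8), (8, -4)]
Absolute values: [8, 8, 4]
||x||_1 = sum = 20.

20


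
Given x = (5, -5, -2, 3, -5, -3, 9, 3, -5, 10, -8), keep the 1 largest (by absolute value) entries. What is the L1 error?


Sorted |x_i| descending: [10, 9, 8, 5, 5, 5, 5, 3, 3, 3, 2]
Keep top 1: [10]
Tail entries: [9, 8, 5, 5, 5, 5, 3, 3, 3, 2]
L1 error = sum of tail = 48.

48


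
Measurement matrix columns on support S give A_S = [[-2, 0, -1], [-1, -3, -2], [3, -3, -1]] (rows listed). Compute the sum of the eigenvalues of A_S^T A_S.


Sum of eigenvalues of A_S^T A_S = trace(A_S^T A_S) = sum of squared column norms of A_S.
A_S^T A_S diagonal: [14, 18, 6].
trace = 14 + 18 + 6 = 38.

38


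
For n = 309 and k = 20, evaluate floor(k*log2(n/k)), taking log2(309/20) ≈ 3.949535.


log2(n/k) = log2(309/20) ≈ 3.949535.
k*log2(n/k) ≈ 20*3.949535 = 78.9907.
floor(78.9907) = 78.

78


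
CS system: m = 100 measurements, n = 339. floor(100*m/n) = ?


100*m/n = 100*100/339 ≈ 29.4985.
floor = 29.

29


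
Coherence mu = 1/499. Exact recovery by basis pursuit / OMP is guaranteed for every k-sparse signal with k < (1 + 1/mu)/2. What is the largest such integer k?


1/mu = 499.
1 + 1/mu = 500.
(1 + 1/mu)/2 = 250 is an integer and the inequality is strict, so k_max = 250 - 1 = 249.

249


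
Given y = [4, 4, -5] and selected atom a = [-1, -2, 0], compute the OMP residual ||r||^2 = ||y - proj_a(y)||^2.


a^T a = 5.
a^T y = -12.
coeff = -12/5 = -12/5.
||r||^2 = 141/5.

141/5


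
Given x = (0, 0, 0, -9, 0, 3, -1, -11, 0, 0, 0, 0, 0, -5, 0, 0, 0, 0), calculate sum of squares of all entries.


Non-zero entries: [(3, -9), (5, 3), (6, -1), (7, -11), (13, -5)]
Squares: [81, 9, 1, 121, 25]
||x||_2^2 = sum = 237.

237


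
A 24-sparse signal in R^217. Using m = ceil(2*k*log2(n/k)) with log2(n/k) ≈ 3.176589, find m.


log2(n/k) = log2(217/24) ≈ 3.176589.
2*k*log2(n/k) ≈ 2*24*3.176589 = 152.476272.
m = ceil(152.476272) = 153.

153


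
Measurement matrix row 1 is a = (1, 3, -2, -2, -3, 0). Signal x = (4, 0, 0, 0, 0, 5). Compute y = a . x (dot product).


Non-zero terms: ['1*4', '0*5']
Products: [4, 0]
y = sum = 4.

4


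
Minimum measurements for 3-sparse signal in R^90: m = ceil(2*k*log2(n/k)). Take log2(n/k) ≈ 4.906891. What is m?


log2(n/k) = log2(90/3) ≈ 4.906891.
2*k*log2(n/k) ≈ 2*3*4.906891 = 29.441346.
m = ceil(29.441346) = 30.

30


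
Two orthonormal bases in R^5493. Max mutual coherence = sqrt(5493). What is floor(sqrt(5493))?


74^2 = 5476 <= 5493 < 5625 = 75^2, so 74 <= sqrt(5493) < 75.
floor(sqrt(5493)) = 74.

74


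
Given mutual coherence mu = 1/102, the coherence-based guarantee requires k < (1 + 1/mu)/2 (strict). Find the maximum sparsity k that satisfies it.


1/mu = 102.
1 + 1/mu = 103.
(1 + 1/mu)/2 = 51.5 is not an integer, so k_max = floor(51.5) = 51.

51


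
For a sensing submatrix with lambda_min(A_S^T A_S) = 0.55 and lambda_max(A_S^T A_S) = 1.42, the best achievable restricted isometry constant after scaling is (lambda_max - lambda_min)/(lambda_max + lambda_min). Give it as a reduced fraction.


lambda_max - lambda_min = 1.42 - 0.55 = 0.87.
lambda_max + lambda_min = 1.42 + 0.55 = 1.97.
delta = 0.87/1.97 = 87/197.

87/197


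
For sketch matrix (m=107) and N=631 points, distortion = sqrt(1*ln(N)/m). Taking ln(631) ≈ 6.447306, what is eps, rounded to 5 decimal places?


ln(631) ≈ 6.447306.
1*ln(N)/m ≈ 1*6.447306/107 ≈ 0.0602552.
eps = sqrt(0.0602552) ≈ 0.2454693 ≈ 0.24547.

0.24547


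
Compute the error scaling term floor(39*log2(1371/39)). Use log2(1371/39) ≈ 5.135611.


log2(n/k) = log2(1371/39) ≈ 5.135611.
k*log2(n/k) ≈ 39*5.135611 = 200.288829.
floor(200.288829) = 200.

200


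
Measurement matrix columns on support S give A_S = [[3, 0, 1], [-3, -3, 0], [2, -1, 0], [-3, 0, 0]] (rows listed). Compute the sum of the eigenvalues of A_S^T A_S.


Sum of eigenvalues of A_S^T A_S = trace(A_S^T A_S) = sum of squared column norms of A_S.
A_S^T A_S diagonal: [31, 10, 1].
trace = 31 + 10 + 1 = 42.

42


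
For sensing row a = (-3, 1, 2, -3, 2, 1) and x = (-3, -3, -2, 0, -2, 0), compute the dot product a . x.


Non-zero terms: ['-3*-3', '1*-3', '2*-2', '2*-2']
Products: [9, -3, -4, -4]
y = sum = -2.

-2


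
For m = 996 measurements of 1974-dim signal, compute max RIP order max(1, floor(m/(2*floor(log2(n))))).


floor(log2(1974)) = 10.
2*10 = 20.
m/(2*floor(log2(n))) = 996/20 ≈ 49.8.
floor = 49.
k = max(1, 49) = 49.

49


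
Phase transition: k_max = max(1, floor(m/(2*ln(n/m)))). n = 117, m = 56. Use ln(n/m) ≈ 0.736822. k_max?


n/m = 117/56.
ln(n/m) ≈ 0.736822.
2*ln(n/m) ≈ 1.473644.
m/(2*ln(n/m)) ≈ 56/1.473644 ≈ 38.001.
floor = 38.
k_max = max(1, 38) = 38.

38


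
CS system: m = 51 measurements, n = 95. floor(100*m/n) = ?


100*m/n = 100*51/95 ≈ 53.6842.
floor = 53.

53


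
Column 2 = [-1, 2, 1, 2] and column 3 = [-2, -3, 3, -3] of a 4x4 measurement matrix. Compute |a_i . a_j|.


Inner product: -1*-2 + 2*-3 + 1*3 + 2*-3
Products: [2, -6, 3, -6]
Sum = -7.
|dot| = 7.

7


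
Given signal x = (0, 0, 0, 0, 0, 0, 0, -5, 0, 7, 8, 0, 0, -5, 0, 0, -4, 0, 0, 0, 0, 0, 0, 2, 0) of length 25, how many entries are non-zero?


Non-zero positions: [7, 9, 10, 13, 16, 23].
Sparsity = 6.

6


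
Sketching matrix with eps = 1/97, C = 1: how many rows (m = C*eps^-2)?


1/eps = 97.
(1/eps)^2 = 9409.
m = 1*9409 = 9409.

9409


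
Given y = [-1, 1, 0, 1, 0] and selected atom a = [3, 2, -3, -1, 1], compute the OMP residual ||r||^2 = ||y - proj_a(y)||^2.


a^T a = 24.
a^T y = -2.
coeff = -2/24 = -1/12.
||r||^2 = 17/6.

17/6


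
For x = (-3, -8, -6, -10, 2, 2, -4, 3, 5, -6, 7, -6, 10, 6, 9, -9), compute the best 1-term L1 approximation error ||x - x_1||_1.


Sorted |x_i| descending: [10, 10, 9, 9, 8, 7, 6, 6, 6, 6, 5, 4, 3, 3, 2, 2]
Keep top 1: [10]
Tail entries: [10, 9, 9, 8, 7, 6, 6, 6, 6, 5, 4, 3, 3, 2, 2]
L1 error = sum of tail = 86.

86


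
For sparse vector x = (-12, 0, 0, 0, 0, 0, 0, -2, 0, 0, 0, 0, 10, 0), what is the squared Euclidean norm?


Non-zero entries: [(0, -12), (7, -2), (12, 10)]
Squares: [144, 4, 100]
||x||_2^2 = sum = 248.

248


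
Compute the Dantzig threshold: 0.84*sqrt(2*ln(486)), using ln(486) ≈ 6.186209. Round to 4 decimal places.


ln(486) ≈ 6.186209.
2*ln(n) ≈ 12.372418.
sqrt(2*ln(n)) ≈ sqrt(12.372418) ≈ 3.517445.
threshold ≈ 0.84*3.517445 = 2.9546538 ≈ 2.9547.

2.9547


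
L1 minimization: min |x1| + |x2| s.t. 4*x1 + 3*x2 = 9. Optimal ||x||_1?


Axis intercepts:
  x1 = 9/4, x2 = 0: L1 = 9/4
  x1 = 0, x2 = 3: L1 = 3
x* = (9/4, 0)
||x*||_1 = 9/4.

9/4


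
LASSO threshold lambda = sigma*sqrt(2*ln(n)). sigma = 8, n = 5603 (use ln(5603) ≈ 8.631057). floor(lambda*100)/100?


ln(5603) ≈ 8.631057.
2*ln(n) ≈ 17.262114.
sqrt(2*ln(n)) ≈ sqrt(17.262114) ≈ 4.15477.
lambda ≈ 8*4.15477 = 33.23816.
floor(lambda*100)/100 = 33.23.

33.23


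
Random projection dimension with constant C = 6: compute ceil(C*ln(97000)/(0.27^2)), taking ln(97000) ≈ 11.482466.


ln(97000) ≈ 11.482466.
eps^2 = 0.27^2 = 0.0729.
C*ln(N)/eps^2 ≈ 6*11.482466/0.0729 ≈ 945.0589.
m = ceil(945.0589) = 946.

946


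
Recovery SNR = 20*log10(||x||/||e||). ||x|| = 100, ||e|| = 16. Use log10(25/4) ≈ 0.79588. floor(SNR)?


||x||/||e|| = 100/16 = 25/4.
log10(25/4) ≈ 0.79588.
20*log10(||x||/||e||) ≈ 20*0.79588 = 15.9176.
floor(15.9176) = 15.

15


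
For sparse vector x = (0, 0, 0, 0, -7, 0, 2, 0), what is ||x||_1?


Non-zero entries: [(4, -7), (6, 2)]
Absolute values: [7, 2]
||x||_1 = sum = 9.

9


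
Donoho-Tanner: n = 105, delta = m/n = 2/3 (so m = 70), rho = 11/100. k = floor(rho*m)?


m = 2/3*105 = 70.
rho = 11/100.
rho*m = 11/100*70 = 7.7.
k = floor(7.7) = 7.

7


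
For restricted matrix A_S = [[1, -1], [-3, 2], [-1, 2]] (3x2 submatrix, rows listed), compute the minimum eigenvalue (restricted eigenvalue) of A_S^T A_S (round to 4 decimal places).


A_S^T A_S = [[11, -9], [-9, 9]].
trace = 20.
det = 18.
disc = trace^2 - 4*det = 400 - 4*18 = 328.
sqrt(328) ≈ 18.110770.
lam_min = (20 - sqrt(328))/2 ≈ (20 - 18.110770)/2 = 0.944615 ≈ 0.9446.

0.9446


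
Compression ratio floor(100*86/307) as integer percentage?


100*m/n = 100*86/307 ≈ 28.013.
floor = 28.

28


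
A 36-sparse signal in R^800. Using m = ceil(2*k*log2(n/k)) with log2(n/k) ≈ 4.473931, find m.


log2(n/k) = log2(800/36) ≈ 4.473931.
2*k*log2(n/k) ≈ 2*36*4.473931 = 322.123032.
m = ceil(322.123032) = 323.

323


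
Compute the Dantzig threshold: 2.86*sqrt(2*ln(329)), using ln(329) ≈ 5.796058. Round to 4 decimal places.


ln(329) ≈ 5.796058.
2*ln(n) ≈ 11.592116.
sqrt(2*ln(n)) ≈ sqrt(11.592116) ≈ 3.40472.
threshold ≈ 2.86*3.40472 = 9.7374992 ≈ 9.7375.

9.7375


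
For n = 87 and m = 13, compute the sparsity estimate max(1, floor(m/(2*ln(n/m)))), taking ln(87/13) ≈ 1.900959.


n/m = 87/13.
ln(n/m) ≈ 1.900959.
2*ln(n/m) ≈ 3.801918.
m/(2*ln(n/m)) ≈ 13/3.801918 ≈ 3.4193.
floor = 3.
k_max = max(1, 3) = 3.

3


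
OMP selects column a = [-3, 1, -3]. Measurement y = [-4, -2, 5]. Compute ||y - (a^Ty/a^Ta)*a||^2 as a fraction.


a^T a = 19.
a^T y = -5.
coeff = -5/19 = -5/19.
||r||^2 = 830/19.

830/19


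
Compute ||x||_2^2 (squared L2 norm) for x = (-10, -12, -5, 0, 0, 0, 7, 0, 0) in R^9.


Non-zero entries: [(0, -10), (1, -12), (2, -5), (6, 7)]
Squares: [100, 144, 25, 49]
||x||_2^2 = sum = 318.

318


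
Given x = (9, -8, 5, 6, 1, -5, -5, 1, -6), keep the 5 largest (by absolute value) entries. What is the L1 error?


Sorted |x_i| descending: [9, 8, 6, 6, 5, 5, 5, 1, 1]
Keep top 5: [9, 8, 6, 6, 5]
Tail entries: [5, 5, 1, 1]
L1 error = sum of tail = 12.

12


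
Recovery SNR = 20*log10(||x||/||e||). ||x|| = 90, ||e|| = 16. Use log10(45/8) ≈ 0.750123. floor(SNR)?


||x||/||e|| = 90/16 = 45/8.
log10(45/8) ≈ 0.750123.
20*log10(||x||/||e||) ≈ 20*0.750123 = 15.00246.
floor(15.00246) = 15.

15


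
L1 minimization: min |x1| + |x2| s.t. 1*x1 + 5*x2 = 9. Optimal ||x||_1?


Axis intercepts:
  x1 = 9, x2 = 0: L1 = 9
  x1 = 0, x2 = 9/5: L1 = 9/5
x* = (0, 9/5)
||x*||_1 = 9/5.

9/5


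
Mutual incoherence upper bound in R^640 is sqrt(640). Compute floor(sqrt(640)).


25^2 = 625 <= 640 < 676 = 26^2, so 25 <= sqrt(640) < 26.
floor(sqrt(640)) = 25.

25


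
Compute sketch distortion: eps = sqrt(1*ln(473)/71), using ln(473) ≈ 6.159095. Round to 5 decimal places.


ln(473) ≈ 6.159095.
1*ln(N)/m ≈ 1*6.159095/71 ≈ 0.08674782.
eps = sqrt(0.08674782) ≈ 0.2945298 ≈ 0.29453.

0.29453


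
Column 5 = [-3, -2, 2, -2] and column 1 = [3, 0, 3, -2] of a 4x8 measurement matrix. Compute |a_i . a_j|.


Inner product: -3*3 + -2*0 + 2*3 + -2*-2
Products: [-9, 0, 6, 4]
Sum = 1.
|dot| = 1.

1


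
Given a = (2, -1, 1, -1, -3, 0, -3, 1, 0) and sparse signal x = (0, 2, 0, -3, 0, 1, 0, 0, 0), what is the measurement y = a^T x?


Non-zero terms: ['-1*2', '-1*-3', '0*1']
Products: [-2, 3, 0]
y = sum = 1.

1


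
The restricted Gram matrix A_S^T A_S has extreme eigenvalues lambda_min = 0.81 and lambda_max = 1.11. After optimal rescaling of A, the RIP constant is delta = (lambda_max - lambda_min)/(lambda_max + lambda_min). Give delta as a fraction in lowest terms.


lambda_max - lambda_min = 1.11 - 0.81 = 0.30.
lambda_max + lambda_min = 1.11 + 0.81 = 1.92.
delta = 0.30/1.92 = 30/192 = 5/32.

5/32


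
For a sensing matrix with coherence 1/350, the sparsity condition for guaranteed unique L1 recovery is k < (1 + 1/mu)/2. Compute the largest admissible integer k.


1/mu = 350.
1 + 1/mu = 351.
(1 + 1/mu)/2 = 175.5 is not an integer, so k_max = floor(175.5) = 175.

175


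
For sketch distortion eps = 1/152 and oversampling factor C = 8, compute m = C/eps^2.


1/eps = 152.
(1/eps)^2 = 23104.
m = 8*23104 = 184832.

184832


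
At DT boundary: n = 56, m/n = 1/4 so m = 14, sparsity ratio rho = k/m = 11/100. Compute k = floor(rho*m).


m = 1/4*56 = 14.
rho = 11/100.
rho*m = 11/100*14 = 1.54.
k = floor(1.54) = 1.

1


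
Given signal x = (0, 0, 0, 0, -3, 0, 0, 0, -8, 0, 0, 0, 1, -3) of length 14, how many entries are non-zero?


Non-zero positions: [4, 8, 12, 13].
Sparsity = 4.

4


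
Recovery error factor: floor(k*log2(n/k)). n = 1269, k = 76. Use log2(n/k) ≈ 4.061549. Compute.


log2(n/k) = log2(1269/76) ≈ 4.061549.
k*log2(n/k) ≈ 76*4.061549 = 308.677724.
floor(308.677724) = 308.

308


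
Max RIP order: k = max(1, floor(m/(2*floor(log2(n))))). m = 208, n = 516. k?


floor(log2(516)) = 9.
2*9 = 18.
m/(2*floor(log2(n))) = 208/18 ≈ 11.5556.
floor = 11.
k = max(1, 11) = 11.

11


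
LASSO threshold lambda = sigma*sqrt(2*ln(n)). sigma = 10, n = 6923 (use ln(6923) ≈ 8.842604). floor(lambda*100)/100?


ln(6923) ≈ 8.842604.
2*ln(n) ≈ 17.685208.
sqrt(2*ln(n)) ≈ sqrt(17.685208) ≈ 4.205378.
lambda ≈ 10*4.205378 = 42.05378.
floor(lambda*100)/100 = 42.05.

42.05


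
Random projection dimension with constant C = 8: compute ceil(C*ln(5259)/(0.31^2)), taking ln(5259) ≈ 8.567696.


ln(5259) ≈ 8.567696.
eps^2 = 0.31^2 = 0.0961.
C*ln(N)/eps^2 ≈ 8*8.567696/0.0961 ≈ 713.2317.
m = ceil(713.2317) = 714.

714


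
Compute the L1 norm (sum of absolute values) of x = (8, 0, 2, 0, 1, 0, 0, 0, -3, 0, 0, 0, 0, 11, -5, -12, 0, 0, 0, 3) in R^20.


Non-zero entries: [(0, 8), (2, 2), (4, 1), (8, -3), (13, 11), (14, -5), (15, -12), (19, 3)]
Absolute values: [8, 2, 1, 3, 11, 5, 12, 3]
||x||_1 = sum = 45.

45


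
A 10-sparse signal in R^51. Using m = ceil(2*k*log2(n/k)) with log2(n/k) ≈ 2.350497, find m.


log2(n/k) = log2(51/10) ≈ 2.350497.
2*k*log2(n/k) ≈ 2*10*2.350497 = 47.00994.
m = ceil(47.00994) = 48.

48


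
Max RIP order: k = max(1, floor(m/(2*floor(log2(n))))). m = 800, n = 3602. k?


floor(log2(3602)) = 11.
2*11 = 22.
m/(2*floor(log2(n))) = 800/22 ≈ 36.3636.
floor = 36.
k = max(1, 36) = 36.

36


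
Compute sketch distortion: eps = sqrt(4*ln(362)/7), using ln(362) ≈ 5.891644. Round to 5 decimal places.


ln(362) ≈ 5.891644.
4*ln(N)/m ≈ 4*5.891644/7 ≈ 3.36665371.
eps = sqrt(3.36665371) ≈ 1.8348443 ≈ 1.83484.

1.83484


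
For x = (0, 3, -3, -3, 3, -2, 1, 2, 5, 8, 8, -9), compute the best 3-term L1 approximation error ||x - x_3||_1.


Sorted |x_i| descending: [9, 8, 8, 5, 3, 3, 3, 3, 2, 2, 1, 0]
Keep top 3: [9, 8, 8]
Tail entries: [5, 3, 3, 3, 3, 2, 2, 1, 0]
L1 error = sum of tail = 22.

22


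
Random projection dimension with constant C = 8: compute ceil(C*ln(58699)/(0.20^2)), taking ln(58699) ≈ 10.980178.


ln(58699) ≈ 10.980178.
eps^2 = 0.20^2 = 0.04.
C*ln(N)/eps^2 ≈ 8*10.980178/0.04 ≈ 2196.0356.
m = ceil(2196.0356) = 2197.

2197


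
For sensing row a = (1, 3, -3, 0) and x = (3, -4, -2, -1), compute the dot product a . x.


Non-zero terms: ['1*3', '3*-4', '-3*-2', '0*-1']
Products: [3, -12, 6, 0]
y = sum = -3.

-3


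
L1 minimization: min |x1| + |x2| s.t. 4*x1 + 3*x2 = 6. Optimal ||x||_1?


Axis intercepts:
  x1 = 3/2, x2 = 0: L1 = 3/2
  x1 = 0, x2 = 2: L1 = 2
x* = (3/2, 0)
||x*||_1 = 3/2.

3/2


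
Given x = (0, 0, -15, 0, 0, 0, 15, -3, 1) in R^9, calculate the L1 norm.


Non-zero entries: [(2, -15), (6, 15), (7, -3), (8, 1)]
Absolute values: [15, 15, 3, 1]
||x||_1 = sum = 34.

34


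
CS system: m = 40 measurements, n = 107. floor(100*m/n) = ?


100*m/n = 100*40/107 ≈ 37.3832.
floor = 37.

37


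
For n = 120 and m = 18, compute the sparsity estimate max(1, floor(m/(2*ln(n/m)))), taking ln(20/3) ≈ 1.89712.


n/m = 120/18 = 20/3.
ln(n/m) ≈ 1.89712.
2*ln(n/m) ≈ 3.79424.
m/(2*ln(n/m)) ≈ 18/3.79424 ≈ 4.744.
floor = 4.
k_max = max(1, 4) = 4.

4


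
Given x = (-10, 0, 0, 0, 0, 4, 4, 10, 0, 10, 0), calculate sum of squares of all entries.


Non-zero entries: [(0, -10), (5, 4), (6, 4), (7, 10), (9, 10)]
Squares: [100, 16, 16, 100, 100]
||x||_2^2 = sum = 332.

332


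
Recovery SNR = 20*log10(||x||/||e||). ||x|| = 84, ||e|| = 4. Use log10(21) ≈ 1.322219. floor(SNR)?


||x||/||e|| = 84/4 = 21.
log10(21) ≈ 1.322219.
20*log10(||x||/||e||) ≈ 20*1.322219 = 26.44438.
floor(26.44438) = 26.

26


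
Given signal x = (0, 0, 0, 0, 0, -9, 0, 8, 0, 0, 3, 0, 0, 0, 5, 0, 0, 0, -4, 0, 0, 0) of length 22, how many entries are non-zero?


Non-zero positions: [5, 7, 10, 14, 18].
Sparsity = 5.

5


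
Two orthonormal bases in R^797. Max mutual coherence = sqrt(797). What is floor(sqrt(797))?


28^2 = 784 <= 797 < 841 = 29^2, so 28 <= sqrt(797) < 29.
floor(sqrt(797)) = 28.

28


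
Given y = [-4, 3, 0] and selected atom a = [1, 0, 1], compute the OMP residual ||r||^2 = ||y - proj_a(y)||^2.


a^T a = 2.
a^T y = -4.
coeff = -4/2 = -2.
||r||^2 = 17.

17


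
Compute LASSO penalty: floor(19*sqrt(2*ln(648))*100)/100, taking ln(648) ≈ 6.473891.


ln(648) ≈ 6.473891.
2*ln(n) ≈ 12.947782.
sqrt(2*ln(n)) ≈ sqrt(12.947782) ≈ 3.598303.
lambda ≈ 19*3.598303 = 68.367757.
floor(lambda*100)/100 = 68.36.

68.36


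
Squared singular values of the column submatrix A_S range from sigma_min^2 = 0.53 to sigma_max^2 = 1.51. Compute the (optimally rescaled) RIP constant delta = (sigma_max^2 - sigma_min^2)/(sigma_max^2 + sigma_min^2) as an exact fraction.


lambda_max - lambda_min = 1.51 - 0.53 = 0.98.
lambda_max + lambda_min = 1.51 + 0.53 = 2.04.
delta = 0.98/2.04 = 98/204 = 49/102.

49/102


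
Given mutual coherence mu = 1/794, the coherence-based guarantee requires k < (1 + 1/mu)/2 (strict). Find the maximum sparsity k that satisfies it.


1/mu = 794.
1 + 1/mu = 795.
(1 + 1/mu)/2 = 397.5 is not an integer, so k_max = floor(397.5) = 397.

397


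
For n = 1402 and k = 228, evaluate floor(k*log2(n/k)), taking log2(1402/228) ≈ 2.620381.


log2(n/k) = log2(1402/228) ≈ 2.620381.
k*log2(n/k) ≈ 228*2.620381 = 597.446868.
floor(597.446868) = 597.

597


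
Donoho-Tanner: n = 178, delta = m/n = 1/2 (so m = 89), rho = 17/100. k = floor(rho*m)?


m = 1/2*178 = 89.
rho = 17/100.
rho*m = 17/100*89 = 15.13.
k = floor(15.13) = 15.

15


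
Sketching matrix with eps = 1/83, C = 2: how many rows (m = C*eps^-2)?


1/eps = 83.
(1/eps)^2 = 6889.
m = 2*6889 = 13778.

13778


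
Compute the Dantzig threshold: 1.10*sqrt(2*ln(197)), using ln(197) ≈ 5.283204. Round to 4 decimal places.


ln(197) ≈ 5.283204.
2*ln(n) ≈ 10.566408.
sqrt(2*ln(n)) ≈ sqrt(10.566408) ≈ 3.250601.
threshold ≈ 1.10*3.250601 = 3.5756611 ≈ 3.5757.

3.5757


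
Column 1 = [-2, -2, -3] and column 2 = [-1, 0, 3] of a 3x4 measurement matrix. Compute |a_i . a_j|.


Inner product: -2*-1 + -2*0 + -3*3
Products: [2, 0, -9]
Sum = -7.
|dot| = 7.

7


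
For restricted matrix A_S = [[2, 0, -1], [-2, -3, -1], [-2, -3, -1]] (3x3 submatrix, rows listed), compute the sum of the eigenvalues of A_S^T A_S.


Sum of eigenvalues of A_S^T A_S = trace(A_S^T A_S) = sum of squared column norms of A_S.
A_S^T A_S diagonal: [12, 18, 3].
trace = 12 + 18 + 3 = 33.

33


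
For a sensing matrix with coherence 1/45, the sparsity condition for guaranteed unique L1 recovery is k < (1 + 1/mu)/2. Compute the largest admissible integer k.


1/mu = 45.
1 + 1/mu = 46.
(1 + 1/mu)/2 = 23 is an integer and the inequality is strict, so k_max = 23 - 1 = 22.

22


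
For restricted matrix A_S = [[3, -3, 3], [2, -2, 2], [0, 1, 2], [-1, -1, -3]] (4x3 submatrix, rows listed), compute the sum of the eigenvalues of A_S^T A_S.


Sum of eigenvalues of A_S^T A_S = trace(A_S^T A_S) = sum of squared column norms of A_S.
A_S^T A_S diagonal: [14, 15, 26].
trace = 14 + 15 + 26 = 55.

55


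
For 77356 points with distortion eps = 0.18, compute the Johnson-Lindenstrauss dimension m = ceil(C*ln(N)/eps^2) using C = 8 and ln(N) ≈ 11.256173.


ln(77356) ≈ 11.256173.
eps^2 = 0.18^2 = 0.0324.
C*ln(N)/eps^2 ≈ 8*11.256173/0.0324 ≈ 2779.302.
m = ceil(2779.302) = 2780.

2780


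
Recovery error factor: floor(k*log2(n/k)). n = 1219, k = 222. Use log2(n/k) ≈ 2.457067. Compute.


log2(n/k) = log2(1219/222) ≈ 2.457067.
k*log2(n/k) ≈ 222*2.457067 = 545.468874.
floor(545.468874) = 545.

545


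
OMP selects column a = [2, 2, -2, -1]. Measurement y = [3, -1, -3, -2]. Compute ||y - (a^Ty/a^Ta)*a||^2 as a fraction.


a^T a = 13.
a^T y = 12.
coeff = 12/13 = 12/13.
||r||^2 = 155/13.

155/13


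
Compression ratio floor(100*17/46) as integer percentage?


100*m/n = 100*17/46 ≈ 36.9565.
floor = 36.

36


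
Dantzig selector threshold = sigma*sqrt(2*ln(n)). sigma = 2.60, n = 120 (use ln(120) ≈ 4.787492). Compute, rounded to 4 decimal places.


ln(120) ≈ 4.787492.
2*ln(n) ≈ 9.574984.
sqrt(2*ln(n)) ≈ sqrt(9.574984) ≈ 3.094347.
threshold ≈ 2.60*3.094347 = 8.0453022 ≈ 8.0453.

8.0453


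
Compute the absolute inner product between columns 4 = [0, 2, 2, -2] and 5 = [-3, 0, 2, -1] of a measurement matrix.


Inner product: 0*-3 + 2*0 + 2*2 + -2*-1
Products: [0, 0, 4, 2]
Sum = 6.
|dot| = 6.

6


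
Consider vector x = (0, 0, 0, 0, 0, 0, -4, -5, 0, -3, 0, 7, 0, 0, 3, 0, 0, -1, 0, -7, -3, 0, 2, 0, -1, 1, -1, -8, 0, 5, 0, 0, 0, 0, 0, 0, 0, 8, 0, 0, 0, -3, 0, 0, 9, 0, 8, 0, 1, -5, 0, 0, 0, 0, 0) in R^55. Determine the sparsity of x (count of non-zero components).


Non-zero positions: [6, 7, 9, 11, 14, 17, 19, 20, 22, 24, 25, 26, 27, 29, 37, 41, 44, 46, 48, 49].
Sparsity = 20.

20


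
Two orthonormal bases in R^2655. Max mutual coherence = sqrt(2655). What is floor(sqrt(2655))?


51^2 = 2601 <= 2655 < 2704 = 52^2, so 51 <= sqrt(2655) < 52.
floor(sqrt(2655)) = 51.

51


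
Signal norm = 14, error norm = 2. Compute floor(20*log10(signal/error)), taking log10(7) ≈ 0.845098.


||x||/||e|| = 14/2 = 7.
log10(7) ≈ 0.845098.
20*log10(||x||/||e||) ≈ 20*0.845098 = 16.90196.
floor(16.90196) = 16.

16


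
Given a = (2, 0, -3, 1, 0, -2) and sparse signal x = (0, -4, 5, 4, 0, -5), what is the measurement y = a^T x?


Non-zero terms: ['0*-4', '-3*5', '1*4', '-2*-5']
Products: [0, -15, 4, 10]
y = sum = -1.

-1


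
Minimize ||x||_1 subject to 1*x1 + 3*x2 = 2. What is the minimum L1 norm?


Axis intercepts:
  x1 = 2, x2 = 0: L1 = 2
  x1 = 0, x2 = 2/3: L1 = 2/3
x* = (0, 2/3)
||x*||_1 = 2/3.

2/3


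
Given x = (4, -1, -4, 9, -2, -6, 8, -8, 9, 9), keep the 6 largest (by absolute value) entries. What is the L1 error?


Sorted |x_i| descending: [9, 9, 9, 8, 8, 6, 4, 4, 2, 1]
Keep top 6: [9, 9, 9, 8, 8, 6]
Tail entries: [4, 4, 2, 1]
L1 error = sum of tail = 11.

11


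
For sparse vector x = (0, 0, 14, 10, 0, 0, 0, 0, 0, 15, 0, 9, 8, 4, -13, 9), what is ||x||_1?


Non-zero entries: [(2, 14), (3, 10), (9, 15), (11, 9), (12, 8), (13, 4), (14, -13), (15, 9)]
Absolute values: [14, 10, 15, 9, 8, 4, 13, 9]
||x||_1 = sum = 82.

82


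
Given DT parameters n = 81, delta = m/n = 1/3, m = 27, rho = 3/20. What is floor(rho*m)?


m = 1/3*81 = 27.
rho = 3/20.
rho*m = 3/20*27 = 4.05.
k = floor(4.05) = 4.

4


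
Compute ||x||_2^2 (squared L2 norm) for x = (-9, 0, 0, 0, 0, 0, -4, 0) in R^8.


Non-zero entries: [(0, -9), (6, -4)]
Squares: [81, 16]
||x||_2^2 = sum = 97.

97


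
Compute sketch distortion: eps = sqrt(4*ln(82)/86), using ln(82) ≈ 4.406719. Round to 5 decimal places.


ln(82) ≈ 4.406719.
4*ln(N)/m ≈ 4*4.406719/86 ≈ 0.20496367.
eps = sqrt(0.20496367) ≈ 0.4527291 ≈ 0.45273.

0.45273


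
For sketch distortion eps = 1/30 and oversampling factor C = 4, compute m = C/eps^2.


1/eps = 30.
(1/eps)^2 = 900.
m = 4*900 = 3600.

3600


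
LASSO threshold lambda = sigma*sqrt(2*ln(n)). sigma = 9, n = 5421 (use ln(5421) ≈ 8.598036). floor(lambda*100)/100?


ln(5421) ≈ 8.598036.
2*ln(n) ≈ 17.196072.
sqrt(2*ln(n)) ≈ sqrt(17.196072) ≈ 4.146815.
lambda ≈ 9*4.146815 = 37.321335.
floor(lambda*100)/100 = 37.32.

37.32


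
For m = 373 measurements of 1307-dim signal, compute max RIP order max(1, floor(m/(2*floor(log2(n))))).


floor(log2(1307)) = 10.
2*10 = 20.
m/(2*floor(log2(n))) = 373/20 ≈ 18.65.
floor = 18.
k = max(1, 18) = 18.

18


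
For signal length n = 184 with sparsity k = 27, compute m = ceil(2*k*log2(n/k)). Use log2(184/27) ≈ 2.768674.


log2(n/k) = log2(184/27) ≈ 2.768674.
2*k*log2(n/k) ≈ 2*27*2.768674 = 149.508396.
m = ceil(149.508396) = 150.

150


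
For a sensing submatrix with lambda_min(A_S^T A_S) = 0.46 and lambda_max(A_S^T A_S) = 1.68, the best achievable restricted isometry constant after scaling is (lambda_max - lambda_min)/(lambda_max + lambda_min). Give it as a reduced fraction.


lambda_max - lambda_min = 1.68 - 0.46 = 1.22.
lambda_max + lambda_min = 1.68 + 0.46 = 2.14.
delta = 1.22/2.14 = 122/214 = 61/107.

61/107


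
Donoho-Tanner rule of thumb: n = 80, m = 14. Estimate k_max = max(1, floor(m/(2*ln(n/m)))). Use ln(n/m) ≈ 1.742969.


n/m = 80/14 = 40/7.
ln(n/m) ≈ 1.742969.
2*ln(n/m) ≈ 3.485938.
m/(2*ln(n/m)) ≈ 14/3.485938 ≈ 4.0161.
floor = 4.
k_max = max(1, 4) = 4.

4


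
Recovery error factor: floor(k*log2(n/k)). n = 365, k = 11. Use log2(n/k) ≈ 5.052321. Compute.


log2(n/k) = log2(365/11) ≈ 5.052321.
k*log2(n/k) ≈ 11*5.052321 = 55.575531.
floor(55.575531) = 55.

55


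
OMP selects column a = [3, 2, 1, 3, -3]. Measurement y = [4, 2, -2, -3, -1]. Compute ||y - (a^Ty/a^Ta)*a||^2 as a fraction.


a^T a = 32.
a^T y = 8.
coeff = 8/32 = 1/4.
||r||^2 = 32.

32


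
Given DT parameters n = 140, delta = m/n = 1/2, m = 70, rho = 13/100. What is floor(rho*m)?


m = 1/2*140 = 70.
rho = 13/100.
rho*m = 13/100*70 = 9.1.
k = floor(9.1) = 9.

9


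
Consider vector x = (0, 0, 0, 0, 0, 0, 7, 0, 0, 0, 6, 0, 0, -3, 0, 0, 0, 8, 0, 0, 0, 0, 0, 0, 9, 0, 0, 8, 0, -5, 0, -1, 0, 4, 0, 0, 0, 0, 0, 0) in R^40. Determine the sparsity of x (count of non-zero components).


Non-zero positions: [6, 10, 13, 17, 24, 27, 29, 31, 33].
Sparsity = 9.

9


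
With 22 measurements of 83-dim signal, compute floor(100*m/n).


100*m/n = 100*22/83 ≈ 26.506.
floor = 26.

26


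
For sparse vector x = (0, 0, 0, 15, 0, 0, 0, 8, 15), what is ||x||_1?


Non-zero entries: [(3, 15), (7, 8), (8, 15)]
Absolute values: [15, 8, 15]
||x||_1 = sum = 38.

38


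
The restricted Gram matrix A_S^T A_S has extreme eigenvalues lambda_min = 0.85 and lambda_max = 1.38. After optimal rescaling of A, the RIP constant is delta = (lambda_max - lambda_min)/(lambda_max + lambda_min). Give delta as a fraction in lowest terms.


lambda_max - lambda_min = 1.38 - 0.85 = 0.53.
lambda_max + lambda_min = 1.38 + 0.85 = 2.23.
delta = 0.53/2.23 = 53/223.

53/223


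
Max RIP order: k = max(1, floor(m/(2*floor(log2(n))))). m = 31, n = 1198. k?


floor(log2(1198)) = 10.
2*10 = 20.
m/(2*floor(log2(n))) = 31/20 ≈ 1.55.
floor = 1.
k = max(1, 1) = 1.

1


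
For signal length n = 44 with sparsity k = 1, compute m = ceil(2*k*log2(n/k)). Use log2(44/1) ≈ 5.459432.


log2(n/k) = log2(44/1) ≈ 5.459432.
2*k*log2(n/k) ≈ 2*1*5.459432 = 10.918864.
m = ceil(10.918864) = 11.

11


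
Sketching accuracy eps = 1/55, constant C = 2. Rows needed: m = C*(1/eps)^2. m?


1/eps = 55.
(1/eps)^2 = 3025.
m = 2*3025 = 6050.

6050


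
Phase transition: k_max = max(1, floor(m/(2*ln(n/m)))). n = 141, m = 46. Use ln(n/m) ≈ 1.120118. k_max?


n/m = 141/46.
ln(n/m) ≈ 1.120118.
2*ln(n/m) ≈ 2.240236.
m/(2*ln(n/m)) ≈ 46/2.240236 ≈ 20.5336.
floor = 20.
k_max = max(1, 20) = 20.

20


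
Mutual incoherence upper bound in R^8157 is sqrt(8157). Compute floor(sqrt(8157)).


90^2 = 8100 <= 8157 < 8281 = 91^2, so 90 <= sqrt(8157) < 91.
floor(sqrt(8157)) = 90.

90


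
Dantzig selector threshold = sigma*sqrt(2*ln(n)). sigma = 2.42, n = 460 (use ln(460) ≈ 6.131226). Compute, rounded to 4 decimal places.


ln(460) ≈ 6.131226.
2*ln(n) ≈ 12.262452.
sqrt(2*ln(n)) ≈ sqrt(12.262452) ≈ 3.501778.
threshold ≈ 2.42*3.501778 = 8.47430276 ≈ 8.4743.

8.4743


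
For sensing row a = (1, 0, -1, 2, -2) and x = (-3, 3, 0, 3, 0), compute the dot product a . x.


Non-zero terms: ['1*-3', '0*3', '2*3']
Products: [-3, 0, 6]
y = sum = 3.

3


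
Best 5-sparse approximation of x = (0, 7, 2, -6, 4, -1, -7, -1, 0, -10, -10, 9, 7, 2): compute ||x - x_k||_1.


Sorted |x_i| descending: [10, 10, 9, 7, 7, 7, 6, 4, 2, 2, 1, 1, 0, 0]
Keep top 5: [10, 10, 9, 7, 7]
Tail entries: [7, 6, 4, 2, 2, 1, 1, 0, 0]
L1 error = sum of tail = 23.

23


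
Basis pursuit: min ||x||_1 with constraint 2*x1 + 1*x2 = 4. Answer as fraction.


Axis intercepts:
  x1 = 2, x2 = 0: L1 = 2
  x1 = 0, x2 = 4: L1 = 4
x* = (2, 0)
||x*||_1 = 2.

2


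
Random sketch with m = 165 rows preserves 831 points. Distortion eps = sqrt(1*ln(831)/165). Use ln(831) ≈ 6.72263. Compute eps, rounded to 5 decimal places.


ln(831) ≈ 6.72263.
1*ln(N)/m ≈ 1*6.72263/165 ≈ 0.04074321.
eps = sqrt(0.04074321) ≈ 0.2018495 ≈ 0.20185.

0.20185


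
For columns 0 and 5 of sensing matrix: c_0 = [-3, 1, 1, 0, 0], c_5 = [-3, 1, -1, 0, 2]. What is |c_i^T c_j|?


Inner product: -3*-3 + 1*1 + 1*-1 + 0*0 + 0*2
Products: [9, 1, -1, 0, 0]
Sum = 9.
|dot| = 9.

9


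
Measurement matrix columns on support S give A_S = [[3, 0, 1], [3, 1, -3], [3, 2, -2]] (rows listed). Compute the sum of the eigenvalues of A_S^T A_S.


Sum of eigenvalues of A_S^T A_S = trace(A_S^T A_S) = sum of squared column norms of A_S.
A_S^T A_S diagonal: [27, 5, 14].
trace = 27 + 5 + 14 = 46.

46


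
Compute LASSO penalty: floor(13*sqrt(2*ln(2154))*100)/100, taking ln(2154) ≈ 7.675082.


ln(2154) ≈ 7.675082.
2*ln(n) ≈ 15.350164.
sqrt(2*ln(n)) ≈ sqrt(15.350164) ≈ 3.917929.
lambda ≈ 13*3.917929 = 50.933077.
floor(lambda*100)/100 = 50.93.

50.93


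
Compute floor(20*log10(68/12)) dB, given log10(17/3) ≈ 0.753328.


||x||/||e|| = 68/12 = 17/3.
log10(17/3) ≈ 0.753328.
20*log10(||x||/||e||) ≈ 20*0.753328 = 15.06656.
floor(15.06656) = 15.

15


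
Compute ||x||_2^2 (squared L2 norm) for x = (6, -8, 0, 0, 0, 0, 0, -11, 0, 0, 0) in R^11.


Non-zero entries: [(0, 6), (1, -8), (7, -11)]
Squares: [36, 64, 121]
||x||_2^2 = sum = 221.

221


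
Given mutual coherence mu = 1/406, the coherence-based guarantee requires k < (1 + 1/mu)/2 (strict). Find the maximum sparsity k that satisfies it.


1/mu = 406.
1 + 1/mu = 407.
(1 + 1/mu)/2 = 203.5 is not an integer, so k_max = floor(203.5) = 203.

203


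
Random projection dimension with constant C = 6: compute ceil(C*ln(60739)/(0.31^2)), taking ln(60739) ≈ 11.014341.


ln(60739) ≈ 11.014341.
eps^2 = 0.31^2 = 0.0961.
C*ln(N)/eps^2 ≈ 6*11.014341/0.0961 ≈ 687.68.
m = ceil(687.68) = 688.

688


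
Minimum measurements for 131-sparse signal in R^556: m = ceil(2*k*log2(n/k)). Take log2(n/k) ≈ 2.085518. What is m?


log2(n/k) = log2(556/131) ≈ 2.085518.
2*k*log2(n/k) ≈ 2*131*2.085518 = 546.405716.
m = ceil(546.405716) = 547.

547


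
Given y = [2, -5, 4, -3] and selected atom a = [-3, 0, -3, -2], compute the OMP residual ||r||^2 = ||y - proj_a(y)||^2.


a^T a = 22.
a^T y = -12.
coeff = -12/22 = -6/11.
||r||^2 = 522/11.

522/11


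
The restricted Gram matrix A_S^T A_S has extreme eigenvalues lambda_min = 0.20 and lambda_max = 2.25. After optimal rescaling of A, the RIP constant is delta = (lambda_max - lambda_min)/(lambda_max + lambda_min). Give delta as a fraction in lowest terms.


lambda_max - lambda_min = 2.25 - 0.20 = 2.05.
lambda_max + lambda_min = 2.25 + 0.20 = 2.45.
delta = 2.05/2.45 = 205/245 = 41/49.

41/49


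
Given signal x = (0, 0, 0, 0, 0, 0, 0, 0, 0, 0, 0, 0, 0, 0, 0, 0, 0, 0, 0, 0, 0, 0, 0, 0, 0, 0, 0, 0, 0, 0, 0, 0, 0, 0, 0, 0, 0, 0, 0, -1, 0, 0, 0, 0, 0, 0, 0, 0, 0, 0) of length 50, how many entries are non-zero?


Non-zero positions: [39].
Sparsity = 1.

1


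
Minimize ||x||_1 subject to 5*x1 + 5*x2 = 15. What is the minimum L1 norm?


Axis intercepts:
  x1 = 3, x2 = 0: L1 = 3
  x1 = 0, x2 = 3: L1 = 3
x* = (3, 0)
||x*||_1 = 3.

3


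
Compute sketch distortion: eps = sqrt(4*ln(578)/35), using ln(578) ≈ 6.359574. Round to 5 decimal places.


ln(578) ≈ 6.359574.
4*ln(N)/m ≈ 4*6.359574/35 ≈ 0.72680846.
eps = sqrt(0.72680846) ≈ 0.8525306 ≈ 0.85253.

0.85253


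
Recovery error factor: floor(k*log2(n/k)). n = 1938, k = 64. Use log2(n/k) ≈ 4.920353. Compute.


log2(n/k) = log2(1938/64) ≈ 4.920353.
k*log2(n/k) ≈ 64*4.920353 = 314.902592.
floor(314.902592) = 314.

314
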